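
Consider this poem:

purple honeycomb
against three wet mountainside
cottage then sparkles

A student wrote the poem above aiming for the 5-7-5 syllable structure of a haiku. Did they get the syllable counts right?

Line 1: purple(2) + honeycomb(3) = 5 ✓
Line 2: against(2) + three(1) + wet(1) + mountainside(3) = 7 ✓
Line 3: cottage(2) + then(1) + sparkles(2) = 5 ✓

Yes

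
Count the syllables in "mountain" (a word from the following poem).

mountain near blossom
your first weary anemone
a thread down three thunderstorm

"mountain" has 2 syllables.

2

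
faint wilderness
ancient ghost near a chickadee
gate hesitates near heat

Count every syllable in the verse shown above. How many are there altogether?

Line 1: faint(1) + wilderness(3) = 4
Line 2: ancient(2) + ghost(1) + near(1) + a(1) + chickadee(3) = 8
Line 3: gate(1) + hesitates(3) + near(1) + heat(1) = 6
Total: 4 + 8 + 6 = 18

18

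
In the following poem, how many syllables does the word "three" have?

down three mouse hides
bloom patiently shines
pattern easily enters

1

"three" has 1 syllable.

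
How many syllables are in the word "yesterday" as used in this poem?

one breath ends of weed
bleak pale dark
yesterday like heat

3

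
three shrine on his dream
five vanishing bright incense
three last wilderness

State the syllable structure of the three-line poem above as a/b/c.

Line 1: three(1) + shrine(1) + on(1) + his(1) + dream(1) = 5
Line 2: five(1) + vanishing(3) + bright(1) + incense(2) = 7
Line 3: three(1) + last(1) + wilderness(3) = 5

5/7/5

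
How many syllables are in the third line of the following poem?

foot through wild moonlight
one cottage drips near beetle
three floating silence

5

The third line: three (1), floating (2), silence (2) → 5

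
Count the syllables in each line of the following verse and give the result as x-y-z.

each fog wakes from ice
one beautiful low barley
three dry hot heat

5-7-4

Line 1: each (1), fog (1), wakes (1), from (1), ice (1) → 5
Line 2: one (1), beautiful (3), low (1), barley (2) → 7
Line 3: three (1), dry (1), hot (1), heat (1) → 4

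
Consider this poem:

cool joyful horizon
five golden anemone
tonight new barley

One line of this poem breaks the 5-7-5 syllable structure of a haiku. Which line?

Line 1: "cool joyful horizon": 1+2+3 = 6 (expected 5)
Line 2: "five golden anemone": 1+2+4 = 7 ✓
Line 3: "tonight new barley": 2+1+2 = 5 ✓

The first line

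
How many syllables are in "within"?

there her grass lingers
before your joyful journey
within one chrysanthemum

2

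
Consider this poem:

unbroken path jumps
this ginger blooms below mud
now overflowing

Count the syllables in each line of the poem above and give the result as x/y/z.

5/7/5

Line 1: "unbroken path jumps": 3+1+1 = 5
Line 2: "this ginger blooms below mud": 1+2+1+2+1 = 7
Line 3: "now overflowing": 1+4 = 5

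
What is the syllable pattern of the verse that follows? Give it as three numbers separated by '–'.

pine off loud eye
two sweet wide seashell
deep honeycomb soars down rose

Line 1: "pine off loud eye": 1+1+1+1 = 4
Line 2: "two sweet wide seashell": 1+1+1+2 = 5
Line 3: "deep honeycomb soars down rose": 1+3+1+1+1 = 7

4–5–7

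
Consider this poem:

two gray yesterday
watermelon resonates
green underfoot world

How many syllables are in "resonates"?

"resonates" has 3 syllables.

3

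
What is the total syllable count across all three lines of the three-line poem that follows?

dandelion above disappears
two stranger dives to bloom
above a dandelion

Line 1: "dandelion above disappears": 4+2+3 = 9
Line 2: "two stranger dives to bloom": 1+2+1+1+1 = 6
Line 3: "above a dandelion": 2+1+4 = 7
Total: 9 + 6 + 7 = 22

22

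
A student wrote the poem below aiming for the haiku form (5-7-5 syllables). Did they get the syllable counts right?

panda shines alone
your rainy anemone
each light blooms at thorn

Yes

Line 1: panda(2) + shines(1) + alone(2) = 5 ✓
Line 2: your(1) + rainy(2) + anemone(4) = 7 ✓
Line 3: each(1) + light(1) + blooms(1) + at(1) + thorn(1) = 5 ✓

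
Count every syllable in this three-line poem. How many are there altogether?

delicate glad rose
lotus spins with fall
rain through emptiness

Line 1: "delicate glad rose": 3+1+1 = 5
Line 2: "lotus spins with fall": 2+1+1+1 = 5
Line 3: "rain through emptiness": 1+1+3 = 5
Total: 5 + 5 + 5 = 15

15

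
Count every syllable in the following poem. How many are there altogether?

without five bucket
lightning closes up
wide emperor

14

Line 1: without (2), five (1), bucket (2) → 5
Line 2: lightning (2), closes (2), up (1) → 5
Line 3: wide (1), emperor (3) → 4
Total: 5 + 5 + 4 = 14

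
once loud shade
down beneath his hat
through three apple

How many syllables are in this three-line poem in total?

Line 1: once(1) + loud(1) + shade(1) = 3
Line 2: down(1) + beneath(2) + his(1) + hat(1) = 5
Line 3: through(1) + three(1) + apple(2) = 4
Total: 3 + 5 + 4 = 12

12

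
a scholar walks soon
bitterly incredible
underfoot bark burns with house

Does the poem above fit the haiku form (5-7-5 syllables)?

Line 1: a(1) + scholar(2) + walks(1) + soon(1) = 5 ✓
Line 2: bitterly(3) + incredible(4) = 7 ✓
Line 3: underfoot(3) + bark(1) + burns(1) + with(1) + house(1) = 7 (expected 5)

No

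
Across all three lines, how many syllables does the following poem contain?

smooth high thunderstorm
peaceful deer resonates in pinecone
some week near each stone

Line 1: "smooth high thunderstorm": 1+1+3 = 5
Line 2: "peaceful deer resonates in pinecone": 2+1+3+1+2 = 9
Line 3: "some week near each stone": 1+1+1+1+1 = 5
Total: 5 + 9 + 5 = 19

19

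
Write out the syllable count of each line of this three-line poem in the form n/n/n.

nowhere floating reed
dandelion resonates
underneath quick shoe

5/7/5

Line 1: nowhere(2) + floating(2) + reed(1) = 5
Line 2: dandelion(4) + resonates(3) = 7
Line 3: underneath(3) + quick(1) + shoe(1) = 5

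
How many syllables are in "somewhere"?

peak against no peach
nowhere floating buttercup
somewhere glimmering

2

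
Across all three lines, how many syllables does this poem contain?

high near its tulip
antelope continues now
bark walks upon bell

17

Line 1: high (1), near (1), its (1), tulip (2) → 5
Line 2: antelope (3), continues (3), now (1) → 7
Line 3: bark (1), walks (1), upon (2), bell (1) → 5
Total: 5 + 7 + 5 = 17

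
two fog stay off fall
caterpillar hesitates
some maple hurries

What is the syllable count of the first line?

5

The first line: "two fog stay off fall": 1+1+1+1+1 = 5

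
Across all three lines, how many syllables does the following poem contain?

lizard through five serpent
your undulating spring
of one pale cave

Line 1: "lizard through five serpent": 2+1+1+2 = 6
Line 2: "your undulating spring": 1+4+1 = 6
Line 3: "of one pale cave": 1+1+1+1 = 4
Total: 6 + 6 + 4 = 16

16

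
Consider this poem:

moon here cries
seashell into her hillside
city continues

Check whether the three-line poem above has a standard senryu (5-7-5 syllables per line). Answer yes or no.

No

Line 1: moon(1) + here(1) + cries(1) = 3 (expected 5)
Line 2: seashell(2) + into(2) + her(1) + hillside(2) = 7 ✓
Line 3: city(2) + continues(3) = 5 ✓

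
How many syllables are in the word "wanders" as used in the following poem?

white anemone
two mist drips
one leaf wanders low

"wanders" has 2 syllables.

2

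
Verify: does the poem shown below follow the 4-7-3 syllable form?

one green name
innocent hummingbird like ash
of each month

Line 1: "one green name": 1+1+1 = 3 (expected 4)
Line 2: "innocent hummingbird like ash": 3+3+1+1 = 8 (expected 7)
Line 3: "of each month": 1+1+1 = 3 ✓

No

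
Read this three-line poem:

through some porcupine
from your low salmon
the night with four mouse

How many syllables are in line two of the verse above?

5

Line two: from (1), your (1), low (1), salmon (2) → 5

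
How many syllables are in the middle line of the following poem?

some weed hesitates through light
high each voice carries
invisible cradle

5

The middle line: "high each voice carries": 1+1+1+2 = 5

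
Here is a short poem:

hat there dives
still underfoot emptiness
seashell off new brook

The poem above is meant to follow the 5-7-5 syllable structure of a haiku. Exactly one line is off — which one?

Line 1: "hat there dives": 1+1+1 = 3 (expected 5)
Line 2: "still underfoot emptiness": 1+3+3 = 7 ✓
Line 3: "seashell off new brook": 2+1+1+1 = 5 ✓

The first line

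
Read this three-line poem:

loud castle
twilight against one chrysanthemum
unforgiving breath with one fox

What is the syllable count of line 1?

Line 1: loud(1) + castle(2) = 3

3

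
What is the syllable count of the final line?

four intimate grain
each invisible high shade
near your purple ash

5

The final line: near (1), your (1), purple (2), ash (1) → 5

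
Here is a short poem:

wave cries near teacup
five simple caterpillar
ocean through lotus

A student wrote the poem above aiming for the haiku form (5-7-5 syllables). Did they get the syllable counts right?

Line 1: "wave cries near teacup": 1+1+1+2 = 5 ✓
Line 2: "five simple caterpillar": 1+2+4 = 7 ✓
Line 3: "ocean through lotus": 2+1+2 = 5 ✓

Yes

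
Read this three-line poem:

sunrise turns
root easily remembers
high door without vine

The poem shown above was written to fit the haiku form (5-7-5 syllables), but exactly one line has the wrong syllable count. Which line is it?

The first line

Line 1: "sunrise turns": 2+1 = 3 (expected 5)
Line 2: "root easily remembers": 1+3+3 = 7 ✓
Line 3: "high door without vine": 1+1+2+1 = 5 ✓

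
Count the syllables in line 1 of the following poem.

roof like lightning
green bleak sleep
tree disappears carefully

Line 1: roof (1), like (1), lightning (2) → 4

4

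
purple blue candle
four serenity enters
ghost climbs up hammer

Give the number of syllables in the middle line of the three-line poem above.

7

The middle line: "four serenity enters": 1+4+2 = 7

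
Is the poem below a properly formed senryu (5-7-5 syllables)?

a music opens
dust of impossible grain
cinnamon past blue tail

Line 1: a(1) + music(2) + opens(2) = 5 ✓
Line 2: dust(1) + of(1) + impossible(4) + grain(1) = 7 ✓
Line 3: cinnamon(3) + past(1) + blue(1) + tail(1) = 6 (expected 5)

No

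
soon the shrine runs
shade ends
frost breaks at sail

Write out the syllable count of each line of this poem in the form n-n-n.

Line 1: soon(1) + the(1) + shrine(1) + runs(1) = 4
Line 2: shade(1) + ends(1) = 2
Line 3: frost(1) + breaks(1) + at(1) + sail(1) = 4

4-2-4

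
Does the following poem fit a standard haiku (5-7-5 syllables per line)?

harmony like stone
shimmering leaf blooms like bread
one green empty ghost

Yes

Line 1: harmony (3), like (1), stone (1) → 5 ✓
Line 2: shimmering (3), leaf (1), blooms (1), like (1), bread (1) → 7 ✓
Line 3: one (1), green (1), empty (2), ghost (1) → 5 ✓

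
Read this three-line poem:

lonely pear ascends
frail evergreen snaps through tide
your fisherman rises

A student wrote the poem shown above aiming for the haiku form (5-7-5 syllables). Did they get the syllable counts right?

Line 1: lonely (2), pear (1), ascends (2) → 5 ✓
Line 2: frail (1), evergreen (3), snaps (1), through (1), tide (1) → 7 ✓
Line 3: your (1), fisherman (3), rises (2) → 6 (expected 5)

No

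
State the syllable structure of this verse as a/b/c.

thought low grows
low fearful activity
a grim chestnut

3/7/4

Line 1: thought (1), low (1), grows (1) → 3
Line 2: low (1), fearful (2), activity (4) → 7
Line 3: a (1), grim (1), chestnut (2) → 4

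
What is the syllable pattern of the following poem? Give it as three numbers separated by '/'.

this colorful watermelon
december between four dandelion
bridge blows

Line 1: "this colorful watermelon": 1+3+4 = 8
Line 2: "december between four dandelion": 3+2+1+4 = 10
Line 3: "bridge blows": 1+1 = 2

8/10/2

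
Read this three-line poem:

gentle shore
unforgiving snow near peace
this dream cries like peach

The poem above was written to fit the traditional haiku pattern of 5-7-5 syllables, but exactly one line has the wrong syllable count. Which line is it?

Line 1: gentle (2), shore (1) → 3 (expected 5)
Line 2: unforgiving (4), snow (1), near (1), peace (1) → 7 ✓
Line 3: this (1), dream (1), cries (1), like (1), peach (1) → 5 ✓

Line 1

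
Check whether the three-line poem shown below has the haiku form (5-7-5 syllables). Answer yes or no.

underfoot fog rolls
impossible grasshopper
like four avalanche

Yes

Line 1: underfoot (3), fog (1), rolls (1) → 5 ✓
Line 2: impossible (4), grasshopper (3) → 7 ✓
Line 3: like (1), four (1), avalanche (3) → 5 ✓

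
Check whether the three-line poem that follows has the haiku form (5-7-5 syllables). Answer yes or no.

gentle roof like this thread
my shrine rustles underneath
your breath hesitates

Line 1: gentle(2) + roof(1) + like(1) + this(1) + thread(1) = 6 (expected 5)
Line 2: my(1) + shrine(1) + rustles(2) + underneath(3) = 7 ✓
Line 3: your(1) + breath(1) + hesitates(3) = 5 ✓

No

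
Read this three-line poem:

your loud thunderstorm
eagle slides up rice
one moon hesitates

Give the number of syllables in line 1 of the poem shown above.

5

Line 1: "your loud thunderstorm": 1+1+3 = 5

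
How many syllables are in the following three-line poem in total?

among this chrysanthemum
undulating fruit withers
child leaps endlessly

19

Line 1: among (2), this (1), chrysanthemum (4) → 7
Line 2: undulating (4), fruit (1), withers (2) → 7
Line 3: child (1), leaps (1), endlessly (3) → 5
Total: 7 + 7 + 5 = 19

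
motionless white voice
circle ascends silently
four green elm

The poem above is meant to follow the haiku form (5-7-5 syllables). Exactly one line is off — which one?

Line 1: motionless(3) + white(1) + voice(1) = 5 ✓
Line 2: circle(2) + ascends(2) + silently(3) = 7 ✓
Line 3: four(1) + green(1) + elm(1) = 3 (expected 5)

The third line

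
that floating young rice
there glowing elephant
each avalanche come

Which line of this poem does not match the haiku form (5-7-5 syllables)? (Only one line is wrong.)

Line 2

Line 1: "that floating young rice": 1+2+1+1 = 5 ✓
Line 2: "there glowing elephant": 1+2+3 = 6 (expected 7)
Line 3: "each avalanche come": 1+3+1 = 5 ✓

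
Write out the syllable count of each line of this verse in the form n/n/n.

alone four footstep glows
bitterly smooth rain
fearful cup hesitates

6/5/6

Line 1: alone(2) + four(1) + footstep(2) + glows(1) = 6
Line 2: bitterly(3) + smooth(1) + rain(1) = 5
Line 3: fearful(2) + cup(1) + hesitates(3) = 6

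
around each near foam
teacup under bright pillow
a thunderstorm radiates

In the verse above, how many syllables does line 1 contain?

Line 1: around (2), each (1), near (1), foam (1) → 5

5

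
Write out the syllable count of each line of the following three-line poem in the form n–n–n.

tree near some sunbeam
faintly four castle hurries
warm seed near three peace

5–7–5

Line 1: tree (1), near (1), some (1), sunbeam (2) → 5
Line 2: faintly (2), four (1), castle (2), hurries (2) → 7
Line 3: warm (1), seed (1), near (1), three (1), peace (1) → 5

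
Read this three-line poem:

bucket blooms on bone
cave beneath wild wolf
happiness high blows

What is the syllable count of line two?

Line two: cave(1) + beneath(2) + wild(1) + wolf(1) = 5

5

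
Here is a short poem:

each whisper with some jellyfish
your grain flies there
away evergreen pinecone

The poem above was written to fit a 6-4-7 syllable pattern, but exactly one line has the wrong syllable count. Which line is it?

Line 1: each (1), whisper (2), with (1), some (1), jellyfish (3) → 8 (expected 6)
Line 2: your (1), grain (1), flies (1), there (1) → 4 ✓
Line 3: away (2), evergreen (3), pinecone (2) → 7 ✓

Line 1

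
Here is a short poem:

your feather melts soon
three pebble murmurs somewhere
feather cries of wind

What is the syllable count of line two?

7

Line two: "three pebble murmurs somewhere": 1+2+2+2 = 7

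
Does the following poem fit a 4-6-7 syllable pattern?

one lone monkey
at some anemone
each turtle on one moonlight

Line 1: one(1) + lone(1) + monkey(2) = 4 ✓
Line 2: at(1) + some(1) + anemone(4) = 6 ✓
Line 3: each(1) + turtle(2) + on(1) + one(1) + moonlight(2) = 7 ✓

Yes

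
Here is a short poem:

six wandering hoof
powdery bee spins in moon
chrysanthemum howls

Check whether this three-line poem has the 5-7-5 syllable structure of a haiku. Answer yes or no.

Line 1: "six wandering hoof": 1+3+1 = 5 ✓
Line 2: "powdery bee spins in moon": 3+1+1+1+1 = 7 ✓
Line 3: "chrysanthemum howls": 4+1 = 5 ✓

Yes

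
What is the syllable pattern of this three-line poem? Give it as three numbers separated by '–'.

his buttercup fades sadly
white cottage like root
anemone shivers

7–5–6

Line 1: "his buttercup fades sadly": 1+3+1+2 = 7
Line 2: "white cottage like root": 1+2+1+1 = 5
Line 3: "anemone shivers": 4+2 = 6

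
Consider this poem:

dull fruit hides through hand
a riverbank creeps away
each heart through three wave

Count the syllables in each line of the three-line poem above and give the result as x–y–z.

5–7–5

Line 1: "dull fruit hides through hand": 1+1+1+1+1 = 5
Line 2: "a riverbank creeps away": 1+3+1+2 = 7
Line 3: "each heart through three wave": 1+1+1+1+1 = 5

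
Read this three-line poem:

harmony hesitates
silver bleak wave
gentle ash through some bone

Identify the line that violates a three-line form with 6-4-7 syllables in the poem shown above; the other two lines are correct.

Line 1: harmony (3), hesitates (3) → 6 ✓
Line 2: silver (2), bleak (1), wave (1) → 4 ✓
Line 3: gentle (2), ash (1), through (1), some (1), bone (1) → 6 (expected 7)

Line 3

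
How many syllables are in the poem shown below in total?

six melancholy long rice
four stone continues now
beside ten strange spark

18

Line 1: six(1) + melancholy(4) + long(1) + rice(1) = 7
Line 2: four(1) + stone(1) + continues(3) + now(1) = 6
Line 3: beside(2) + ten(1) + strange(1) + spark(1) = 5
Total: 7 + 6 + 5 = 18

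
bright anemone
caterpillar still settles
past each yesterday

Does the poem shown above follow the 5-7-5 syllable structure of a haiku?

Line 1: bright(1) + anemone(4) = 5 ✓
Line 2: caterpillar(4) + still(1) + settles(2) = 7 ✓
Line 3: past(1) + each(1) + yesterday(3) = 5 ✓

Yes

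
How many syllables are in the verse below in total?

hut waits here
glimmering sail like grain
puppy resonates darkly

Line 1: "hut waits here": 1+1+1 = 3
Line 2: "glimmering sail like grain": 3+1+1+1 = 6
Line 3: "puppy resonates darkly": 2+3+2 = 7
Total: 3 + 6 + 7 = 16

16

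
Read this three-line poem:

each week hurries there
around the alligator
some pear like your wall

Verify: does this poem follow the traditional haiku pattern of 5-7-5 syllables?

Yes

Line 1: each(1) + week(1) + hurries(2) + there(1) = 5 ✓
Line 2: around(2) + the(1) + alligator(4) = 7 ✓
Line 3: some(1) + pear(1) + like(1) + your(1) + wall(1) = 5 ✓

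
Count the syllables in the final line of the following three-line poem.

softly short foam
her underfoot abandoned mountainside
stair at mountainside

5

The final line: "stair at mountainside": 1+1+3 = 5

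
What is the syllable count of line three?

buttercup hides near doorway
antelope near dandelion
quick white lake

3

Line three: quick(1) + white(1) + lake(1) = 3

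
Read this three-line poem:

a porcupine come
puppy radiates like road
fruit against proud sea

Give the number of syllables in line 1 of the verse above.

Line 1: a (1), porcupine (3), come (1) → 5

5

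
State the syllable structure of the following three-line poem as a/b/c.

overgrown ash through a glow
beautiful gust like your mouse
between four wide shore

7/7/5

Line 1: overgrown(3) + ash(1) + through(1) + a(1) + glow(1) = 7
Line 2: beautiful(3) + gust(1) + like(1) + your(1) + mouse(1) = 7
Line 3: between(2) + four(1) + wide(1) + shore(1) = 5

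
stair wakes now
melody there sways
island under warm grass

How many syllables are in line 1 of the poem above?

3

Line 1: "stair wakes now": 1+1+1 = 3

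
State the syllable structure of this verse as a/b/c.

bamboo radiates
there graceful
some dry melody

Line 1: bamboo (2), radiates (3) → 5
Line 2: there (1), graceful (2) → 3
Line 3: some (1), dry (1), melody (3) → 5

5/3/5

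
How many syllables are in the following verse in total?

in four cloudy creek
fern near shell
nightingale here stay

Line 1: in(1) + four(1) + cloudy(2) + creek(1) = 5
Line 2: fern(1) + near(1) + shell(1) = 3
Line 3: nightingale(3) + here(1) + stay(1) = 5
Total: 5 + 3 + 5 = 13

13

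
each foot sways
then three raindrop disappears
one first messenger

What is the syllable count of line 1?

3

Line 1: "each foot sways": 1+1+1 = 3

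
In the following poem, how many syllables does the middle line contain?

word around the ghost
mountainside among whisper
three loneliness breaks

The middle line: mountainside (3), among (2), whisper (2) → 7

7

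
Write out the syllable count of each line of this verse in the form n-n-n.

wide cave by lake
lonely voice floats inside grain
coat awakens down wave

Line 1: wide (1), cave (1), by (1), lake (1) → 4
Line 2: lonely (2), voice (1), floats (1), inside (2), grain (1) → 7
Line 3: coat (1), awakens (3), down (1), wave (1) → 6

4-7-6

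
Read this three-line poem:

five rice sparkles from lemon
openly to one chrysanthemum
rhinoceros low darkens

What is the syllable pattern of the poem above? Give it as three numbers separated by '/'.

Line 1: "five rice sparkles from lemon": 1+1+2+1+2 = 7
Line 2: "openly to one chrysanthemum": 3+1+1+4 = 9
Line 3: "rhinoceros low darkens": 4+1+2 = 7

7/9/7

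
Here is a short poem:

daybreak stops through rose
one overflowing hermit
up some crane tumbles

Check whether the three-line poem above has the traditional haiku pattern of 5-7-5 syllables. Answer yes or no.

Yes

Line 1: daybreak (2), stops (1), through (1), rose (1) → 5 ✓
Line 2: one (1), overflowing (4), hermit (2) → 7 ✓
Line 3: up (1), some (1), crane (1), tumbles (2) → 5 ✓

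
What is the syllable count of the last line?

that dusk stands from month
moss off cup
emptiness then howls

5

The last line: "emptiness then howls": 3+1+1 = 5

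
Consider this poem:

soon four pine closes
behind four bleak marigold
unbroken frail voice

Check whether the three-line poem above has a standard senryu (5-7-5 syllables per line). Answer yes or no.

Line 1: soon(1) + four(1) + pine(1) + closes(2) = 5 ✓
Line 2: behind(2) + four(1) + bleak(1) + marigold(3) = 7 ✓
Line 3: unbroken(3) + frail(1) + voice(1) = 5 ✓

Yes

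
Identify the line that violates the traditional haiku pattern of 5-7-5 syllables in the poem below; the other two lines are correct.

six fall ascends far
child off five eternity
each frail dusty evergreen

Line 1: "six fall ascends far": 1+1+2+1 = 5 ✓
Line 2: "child off five eternity": 1+1+1+4 = 7 ✓
Line 3: "each frail dusty evergreen": 1+1+2+3 = 7 (expected 5)

Line 3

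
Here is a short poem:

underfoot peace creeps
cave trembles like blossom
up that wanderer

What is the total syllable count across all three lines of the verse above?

Line 1: underfoot(3) + peace(1) + creeps(1) = 5
Line 2: cave(1) + trembles(2) + like(1) + blossom(2) = 6
Line 3: up(1) + that(1) + wanderer(3) = 5
Total: 5 + 6 + 5 = 16

16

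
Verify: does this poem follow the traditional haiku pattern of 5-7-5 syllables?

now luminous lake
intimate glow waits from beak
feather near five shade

Line 1: "now luminous lake": 1+3+1 = 5 ✓
Line 2: "intimate glow waits from beak": 3+1+1+1+1 = 7 ✓
Line 3: "feather near five shade": 2+1+1+1 = 5 ✓

Yes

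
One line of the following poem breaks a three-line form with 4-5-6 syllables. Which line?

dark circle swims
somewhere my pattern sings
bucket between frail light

The second line

Line 1: dark (1), circle (2), swims (1) → 4 ✓
Line 2: somewhere (2), my (1), pattern (2), sings (1) → 6 (expected 5)
Line 3: bucket (2), between (2), frail (1), light (1) → 6 ✓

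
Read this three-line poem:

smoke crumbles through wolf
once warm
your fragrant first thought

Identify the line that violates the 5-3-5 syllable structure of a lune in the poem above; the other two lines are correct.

Line 1: smoke (1), crumbles (2), through (1), wolf (1) → 5 ✓
Line 2: once (1), warm (1) → 2 (expected 3)
Line 3: your (1), fragrant (2), first (1), thought (1) → 5 ✓

The second line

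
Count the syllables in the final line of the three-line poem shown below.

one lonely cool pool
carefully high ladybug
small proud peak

3

The final line: small (1), proud (1), peak (1) → 3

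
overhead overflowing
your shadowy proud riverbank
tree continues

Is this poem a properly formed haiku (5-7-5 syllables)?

Line 1: overhead(3) + overflowing(4) = 7 (expected 5)
Line 2: your(1) + shadowy(3) + proud(1) + riverbank(3) = 8 (expected 7)
Line 3: tree(1) + continues(3) = 4 (expected 5)

No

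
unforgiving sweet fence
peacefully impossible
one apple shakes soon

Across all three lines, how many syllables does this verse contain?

18

Line 1: unforgiving (4), sweet (1), fence (1) → 6
Line 2: peacefully (3), impossible (4) → 7
Line 3: one (1), apple (2), shakes (1), soon (1) → 5
Total: 6 + 7 + 5 = 18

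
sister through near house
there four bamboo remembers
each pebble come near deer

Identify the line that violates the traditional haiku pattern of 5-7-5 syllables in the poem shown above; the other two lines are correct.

Line 1: sister(2) + through(1) + near(1) + house(1) = 5 ✓
Line 2: there(1) + four(1) + bamboo(2) + remembers(3) = 7 ✓
Line 3: each(1) + pebble(2) + come(1) + near(1) + deer(1) = 6 (expected 5)

The third line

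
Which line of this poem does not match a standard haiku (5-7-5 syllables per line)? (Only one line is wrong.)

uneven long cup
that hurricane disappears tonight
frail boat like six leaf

The second line

Line 1: uneven (3), long (1), cup (1) → 5 ✓
Line 2: that (1), hurricane (3), disappears (3), tonight (2) → 9 (expected 7)
Line 3: frail (1), boat (1), like (1), six (1), leaf (1) → 5 ✓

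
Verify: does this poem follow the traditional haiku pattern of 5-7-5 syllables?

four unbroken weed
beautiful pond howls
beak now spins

No

Line 1: four (1), unbroken (3), weed (1) → 5 ✓
Line 2: beautiful (3), pond (1), howls (1) → 5 (expected 7)
Line 3: beak (1), now (1), spins (1) → 3 (expected 5)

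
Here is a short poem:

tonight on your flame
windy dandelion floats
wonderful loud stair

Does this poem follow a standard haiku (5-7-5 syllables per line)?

Line 1: tonight(2) + on(1) + your(1) + flame(1) = 5 ✓
Line 2: windy(2) + dandelion(4) + floats(1) = 7 ✓
Line 3: wonderful(3) + loud(1) + stair(1) = 5 ✓

Yes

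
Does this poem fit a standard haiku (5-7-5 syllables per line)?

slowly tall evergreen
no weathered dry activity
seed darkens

No

Line 1: slowly (2), tall (1), evergreen (3) → 6 (expected 5)
Line 2: no (1), weathered (2), dry (1), activity (4) → 8 (expected 7)
Line 3: seed (1), darkens (2) → 3 (expected 5)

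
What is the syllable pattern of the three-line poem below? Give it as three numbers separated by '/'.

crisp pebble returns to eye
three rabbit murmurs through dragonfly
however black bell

Line 1: crisp (1), pebble (2), returns (2), to (1), eye (1) → 7
Line 2: three (1), rabbit (2), murmurs (2), through (1), dragonfly (3) → 9
Line 3: however (3), black (1), bell (1) → 5

7/9/5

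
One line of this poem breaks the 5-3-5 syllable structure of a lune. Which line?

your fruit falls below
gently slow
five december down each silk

Line 3

Line 1: your (1), fruit (1), falls (1), below (2) → 5 ✓
Line 2: gently (2), slow (1) → 3 ✓
Line 3: five (1), december (3), down (1), each (1), silk (1) → 7 (expected 5)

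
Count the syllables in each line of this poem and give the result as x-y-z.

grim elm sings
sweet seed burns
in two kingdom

3-3-4

Line 1: grim(1) + elm(1) + sings(1) = 3
Line 2: sweet(1) + seed(1) + burns(1) = 3
Line 3: in(1) + two(1) + kingdom(2) = 4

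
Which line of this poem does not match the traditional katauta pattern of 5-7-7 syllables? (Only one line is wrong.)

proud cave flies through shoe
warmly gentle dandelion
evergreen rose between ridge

Line 2

Line 1: "proud cave flies through shoe": 1+1+1+1+1 = 5 ✓
Line 2: "warmly gentle dandelion": 2+2+4 = 8 (expected 7)
Line 3: "evergreen rose between ridge": 3+1+2+1 = 7 ✓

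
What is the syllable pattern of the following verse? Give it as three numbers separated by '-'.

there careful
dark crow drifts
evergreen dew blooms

Line 1: there (1), careful (2) → 3
Line 2: dark (1), crow (1), drifts (1) → 3
Line 3: evergreen (3), dew (1), blooms (1) → 5

3-3-5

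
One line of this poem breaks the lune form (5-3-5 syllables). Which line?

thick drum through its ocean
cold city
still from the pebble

Line 1

Line 1: thick(1) + drum(1) + through(1) + its(1) + ocean(2) = 6 (expected 5)
Line 2: cold(1) + city(2) = 3 ✓
Line 3: still(1) + from(1) + the(1) + pebble(2) = 5 ✓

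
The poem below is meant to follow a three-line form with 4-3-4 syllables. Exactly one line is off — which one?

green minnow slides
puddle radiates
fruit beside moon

Line 1: green (1), minnow (2), slides (1) → 4 ✓
Line 2: puddle (2), radiates (3) → 5 (expected 3)
Line 3: fruit (1), beside (2), moon (1) → 4 ✓

Line 2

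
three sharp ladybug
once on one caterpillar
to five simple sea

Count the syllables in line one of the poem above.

5

Line one: "three sharp ladybug": 1+1+3 = 5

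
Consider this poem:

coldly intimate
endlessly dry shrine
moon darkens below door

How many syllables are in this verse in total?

Line 1: coldly (2), intimate (3) → 5
Line 2: endlessly (3), dry (1), shrine (1) → 5
Line 3: moon (1), darkens (2), below (2), door (1) → 6
Total: 5 + 5 + 6 = 16

16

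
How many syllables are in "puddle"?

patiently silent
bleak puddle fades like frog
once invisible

2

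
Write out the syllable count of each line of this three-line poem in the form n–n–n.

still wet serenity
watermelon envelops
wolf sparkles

6–7–3

Line 1: still (1), wet (1), serenity (4) → 6
Line 2: watermelon (4), envelops (3) → 7
Line 3: wolf (1), sparkles (2) → 3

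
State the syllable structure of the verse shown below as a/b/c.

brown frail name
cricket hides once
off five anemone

Line 1: "brown frail name": 1+1+1 = 3
Line 2: "cricket hides once": 2+1+1 = 4
Line 3: "off five anemone": 1+1+4 = 6

3/4/6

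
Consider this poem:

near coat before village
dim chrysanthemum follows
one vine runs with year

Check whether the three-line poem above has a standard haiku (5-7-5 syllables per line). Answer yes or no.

No

Line 1: near (1), coat (1), before (2), village (2) → 6 (expected 5)
Line 2: dim (1), chrysanthemum (4), follows (2) → 7 ✓
Line 3: one (1), vine (1), runs (1), with (1), year (1) → 5 ✓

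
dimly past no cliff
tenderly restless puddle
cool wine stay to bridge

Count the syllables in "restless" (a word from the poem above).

"restless" has 2 syllables.

2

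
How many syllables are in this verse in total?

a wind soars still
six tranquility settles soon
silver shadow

16

Line 1: a(1) + wind(1) + soars(1) + still(1) = 4
Line 2: six(1) + tranquility(4) + settles(2) + soon(1) = 8
Line 3: silver(2) + shadow(2) = 4
Total: 4 + 8 + 4 = 16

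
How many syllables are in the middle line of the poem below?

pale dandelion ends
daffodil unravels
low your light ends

The middle line: daffodil (3), unravels (3) → 6

6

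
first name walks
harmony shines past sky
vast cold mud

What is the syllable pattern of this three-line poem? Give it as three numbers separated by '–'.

Line 1: "first name walks": 1+1+1 = 3
Line 2: "harmony shines past sky": 3+1+1+1 = 6
Line 3: "vast cold mud": 1+1+1 = 3

3–6–3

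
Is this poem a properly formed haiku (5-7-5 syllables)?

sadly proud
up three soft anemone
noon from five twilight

Line 1: sadly(2) + proud(1) = 3 (expected 5)
Line 2: up(1) + three(1) + soft(1) + anemone(4) = 7 ✓
Line 3: noon(1) + from(1) + five(1) + twilight(2) = 5 ✓

No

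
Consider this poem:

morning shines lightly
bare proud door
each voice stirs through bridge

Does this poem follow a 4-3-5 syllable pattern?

Line 1: morning (2), shines (1), lightly (2) → 5 (expected 4)
Line 2: bare (1), proud (1), door (1) → 3 ✓
Line 3: each (1), voice (1), stirs (1), through (1), bridge (1) → 5 ✓

No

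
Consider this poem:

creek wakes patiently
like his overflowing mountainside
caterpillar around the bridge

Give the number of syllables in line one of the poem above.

Line one: "creek wakes patiently": 1+1+3 = 5

5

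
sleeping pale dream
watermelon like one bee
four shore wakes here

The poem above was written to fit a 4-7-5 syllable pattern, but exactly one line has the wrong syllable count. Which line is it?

Line 1: sleeping(2) + pale(1) + dream(1) = 4 ✓
Line 2: watermelon(4) + like(1) + one(1) + bee(1) = 7 ✓
Line 3: four(1) + shore(1) + wakes(1) + here(1) = 4 (expected 5)

Line 3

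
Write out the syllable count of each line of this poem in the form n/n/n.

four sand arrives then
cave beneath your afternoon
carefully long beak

5/7/5

Line 1: "four sand arrives then": 1+1+2+1 = 5
Line 2: "cave beneath your afternoon": 1+2+1+3 = 7
Line 3: "carefully long beak": 3+1+1 = 5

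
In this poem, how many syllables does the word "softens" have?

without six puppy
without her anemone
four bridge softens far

2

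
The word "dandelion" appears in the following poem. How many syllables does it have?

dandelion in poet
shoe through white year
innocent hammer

4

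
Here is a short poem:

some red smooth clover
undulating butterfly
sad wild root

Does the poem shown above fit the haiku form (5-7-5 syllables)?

Line 1: some (1), red (1), smooth (1), clover (2) → 5 ✓
Line 2: undulating (4), butterfly (3) → 7 ✓
Line 3: sad (1), wild (1), root (1) → 3 (expected 5)

No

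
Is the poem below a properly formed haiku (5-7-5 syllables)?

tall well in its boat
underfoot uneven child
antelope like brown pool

No

Line 1: "tall well in its boat": 1+1+1+1+1 = 5 ✓
Line 2: "underfoot uneven child": 3+3+1 = 7 ✓
Line 3: "antelope like brown pool": 3+1+1+1 = 6 (expected 5)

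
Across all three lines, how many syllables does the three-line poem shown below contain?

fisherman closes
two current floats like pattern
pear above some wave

Line 1: fisherman (3), closes (2) → 5
Line 2: two (1), current (2), floats (1), like (1), pattern (2) → 7
Line 3: pear (1), above (2), some (1), wave (1) → 5
Total: 5 + 7 + 5 = 17

17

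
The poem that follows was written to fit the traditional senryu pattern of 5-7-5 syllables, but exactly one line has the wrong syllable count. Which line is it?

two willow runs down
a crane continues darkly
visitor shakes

Line 3

Line 1: "two willow runs down": 1+2+1+1 = 5 ✓
Line 2: "a crane continues darkly": 1+1+3+2 = 7 ✓
Line 3: "visitor shakes": 3+1 = 4 (expected 5)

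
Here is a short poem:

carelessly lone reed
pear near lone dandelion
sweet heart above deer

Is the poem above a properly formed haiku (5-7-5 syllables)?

Yes

Line 1: carelessly (3), lone (1), reed (1) → 5 ✓
Line 2: pear (1), near (1), lone (1), dandelion (4) → 7 ✓
Line 3: sweet (1), heart (1), above (2), deer (1) → 5 ✓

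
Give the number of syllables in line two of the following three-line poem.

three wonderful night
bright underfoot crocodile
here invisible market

Line two: "bright underfoot crocodile": 1+3+3 = 7

7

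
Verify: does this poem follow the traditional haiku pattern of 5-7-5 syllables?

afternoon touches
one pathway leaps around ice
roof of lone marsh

Line 1: afternoon (3), touches (2) → 5 ✓
Line 2: one (1), pathway (2), leaps (1), around (2), ice (1) → 7 ✓
Line 3: roof (1), of (1), lone (1), marsh (1) → 4 (expected 5)

No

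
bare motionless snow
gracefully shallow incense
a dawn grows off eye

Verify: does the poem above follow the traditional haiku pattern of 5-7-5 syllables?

Line 1: bare(1) + motionless(3) + snow(1) = 5 ✓
Line 2: gracefully(3) + shallow(2) + incense(2) = 7 ✓
Line 3: a(1) + dawn(1) + grows(1) + off(1) + eye(1) = 5 ✓

Yes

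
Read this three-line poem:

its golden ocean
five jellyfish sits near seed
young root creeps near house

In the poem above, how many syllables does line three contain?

5

Line three: young (1), root (1), creeps (1), near (1), house (1) → 5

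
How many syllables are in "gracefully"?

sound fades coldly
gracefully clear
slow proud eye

3

"gracefully" has 3 syllables.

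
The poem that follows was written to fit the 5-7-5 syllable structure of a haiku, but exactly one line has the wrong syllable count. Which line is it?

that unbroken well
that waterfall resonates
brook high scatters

The third line

Line 1: that(1) + unbroken(3) + well(1) = 5 ✓
Line 2: that(1) + waterfall(3) + resonates(3) = 7 ✓
Line 3: brook(1) + high(1) + scatters(2) = 4 (expected 5)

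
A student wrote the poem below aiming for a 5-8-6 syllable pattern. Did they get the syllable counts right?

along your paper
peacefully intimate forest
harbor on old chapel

Line 1: along(2) + your(1) + paper(2) = 5 ✓
Line 2: peacefully(3) + intimate(3) + forest(2) = 8 ✓
Line 3: harbor(2) + on(1) + old(1) + chapel(2) = 6 ✓

Yes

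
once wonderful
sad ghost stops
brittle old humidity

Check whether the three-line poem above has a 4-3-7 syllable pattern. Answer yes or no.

Yes

Line 1: once(1) + wonderful(3) = 4 ✓
Line 2: sad(1) + ghost(1) + stops(1) = 3 ✓
Line 3: brittle(2) + old(1) + humidity(4) = 7 ✓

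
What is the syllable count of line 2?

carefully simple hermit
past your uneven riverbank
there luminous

Line 2: past (1), your (1), uneven (3), riverbank (3) → 8

8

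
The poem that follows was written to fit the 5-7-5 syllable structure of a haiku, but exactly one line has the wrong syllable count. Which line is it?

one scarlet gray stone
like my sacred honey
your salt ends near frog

Line 2

Line 1: one (1), scarlet (2), gray (1), stone (1) → 5 ✓
Line 2: like (1), my (1), sacred (2), honey (2) → 6 (expected 7)
Line 3: your (1), salt (1), ends (1), near (1), frog (1) → 5 ✓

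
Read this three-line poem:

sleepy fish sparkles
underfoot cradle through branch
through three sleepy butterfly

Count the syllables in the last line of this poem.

The last line: through(1) + three(1) + sleepy(2) + butterfly(3) = 7

7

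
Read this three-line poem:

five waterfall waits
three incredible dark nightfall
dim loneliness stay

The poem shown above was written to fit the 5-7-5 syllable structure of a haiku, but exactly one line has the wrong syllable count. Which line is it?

The second line

Line 1: "five waterfall waits": 1+3+1 = 5 ✓
Line 2: "three incredible dark nightfall": 1+4+1+2 = 8 (expected 7)
Line 3: "dim loneliness stay": 1+3+1 = 5 ✓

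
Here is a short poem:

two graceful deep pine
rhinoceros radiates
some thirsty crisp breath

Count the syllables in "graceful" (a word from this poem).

2

"graceful" has 2 syllables.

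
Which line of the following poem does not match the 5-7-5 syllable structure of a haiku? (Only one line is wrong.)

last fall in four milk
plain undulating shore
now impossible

Line 1: last(1) + fall(1) + in(1) + four(1) + milk(1) = 5 ✓
Line 2: plain(1) + undulating(4) + shore(1) = 6 (expected 7)
Line 3: now(1) + impossible(4) = 5 ✓

Line 2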